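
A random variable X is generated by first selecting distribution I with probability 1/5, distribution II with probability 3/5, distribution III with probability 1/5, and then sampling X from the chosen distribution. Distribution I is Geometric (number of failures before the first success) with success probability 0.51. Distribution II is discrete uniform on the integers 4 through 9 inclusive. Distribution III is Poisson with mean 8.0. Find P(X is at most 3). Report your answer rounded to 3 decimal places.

Conditional on each component, P(X ≤ 3): I: 0.942352; II: 0; III: 0.0423801.
By total probability, P(X ≤ 3) = 0.2·0.942352 + 0.6·0 + 0.2·0.0423801 = 0.196946.

0.197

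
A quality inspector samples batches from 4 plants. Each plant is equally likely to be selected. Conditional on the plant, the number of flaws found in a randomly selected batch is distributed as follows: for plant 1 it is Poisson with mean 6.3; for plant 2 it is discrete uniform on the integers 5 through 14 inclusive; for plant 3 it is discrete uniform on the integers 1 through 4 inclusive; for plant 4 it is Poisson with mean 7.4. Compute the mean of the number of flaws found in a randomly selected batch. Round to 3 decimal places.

6.425

Component means — 1: 6.3; 2: 9.5; 3: 2.5; 4: 7.4.
E[X] = 0.25·6.3 + 0.25·9.5 + 0.25·2.5 + 0.25·7.4 = 6.425.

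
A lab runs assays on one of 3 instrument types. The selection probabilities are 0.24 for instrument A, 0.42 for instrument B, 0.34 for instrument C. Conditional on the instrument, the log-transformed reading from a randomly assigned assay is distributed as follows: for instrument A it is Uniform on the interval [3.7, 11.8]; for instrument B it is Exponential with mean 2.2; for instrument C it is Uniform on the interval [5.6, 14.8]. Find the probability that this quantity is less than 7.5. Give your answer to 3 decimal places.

0.589

Conditional on each instrument, P(X < 7.5): A: 0.469136; B: 0.966929; C: 0.206522.
By total probability, P(X < 7.5) = 0.24·0.469136 + 0.42·0.966929 + 0.34·0.206522 = 0.58892.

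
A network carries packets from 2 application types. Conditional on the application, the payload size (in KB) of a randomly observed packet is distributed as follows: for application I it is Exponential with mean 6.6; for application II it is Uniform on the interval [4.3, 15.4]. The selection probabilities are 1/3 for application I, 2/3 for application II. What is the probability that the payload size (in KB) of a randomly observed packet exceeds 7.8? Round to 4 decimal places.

Conditional on each application, P(X > 7.8): I: 0.306721; II: 0.684685.
By total probability, P(X > 7.8) = 0.333333·0.306721 + 0.666667·0.684685 = 0.558697.

0.5587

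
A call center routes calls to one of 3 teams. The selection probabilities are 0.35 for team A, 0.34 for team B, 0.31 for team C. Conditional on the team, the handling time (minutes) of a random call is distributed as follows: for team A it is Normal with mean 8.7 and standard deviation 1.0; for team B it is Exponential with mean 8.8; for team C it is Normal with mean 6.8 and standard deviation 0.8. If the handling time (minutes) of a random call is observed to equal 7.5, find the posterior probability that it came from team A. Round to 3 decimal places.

0.358

Likelihoods f(7.5 | ·): A: 0.194186; B: 0.0484596; C: 0.340069.
Posterior ∝ prior × likelihood. Numerator for A: 0.35·0.194186 = 0.0679651.
Normalizing constant: 0.35·0.194186 + 0.34·0.0484596 + 0.31·0.340069 = 0.189863.
P(A | observation) = 0.0679651 / 0.189863 = 0.35797.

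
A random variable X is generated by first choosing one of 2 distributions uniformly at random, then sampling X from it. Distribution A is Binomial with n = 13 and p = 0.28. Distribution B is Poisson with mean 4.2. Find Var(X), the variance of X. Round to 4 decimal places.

Per component, A: μ=3.64, E[X²]=15.8704; B: μ=4.2, E[X²]=21.84.
E[X] = 0.5·3.64 + 0.5·4.2 = 3.92.
E[X²] = 0.5·15.8704 + 0.5·21.84 = 18.8552.
Var(X) = E[X²] − (E[X])² = 18.8552 − 15.3664 = 3.4888.

3.4888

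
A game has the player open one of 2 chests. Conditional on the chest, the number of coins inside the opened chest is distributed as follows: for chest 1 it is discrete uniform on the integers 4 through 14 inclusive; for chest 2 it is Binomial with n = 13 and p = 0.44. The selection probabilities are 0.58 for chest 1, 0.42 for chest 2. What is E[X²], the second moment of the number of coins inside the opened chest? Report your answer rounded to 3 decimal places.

67.867

For each component E[X²] = Var + (mean)², giving 1: 91; 2: 35.9216.
Overall E[X²] = 0.58·91 + 0.42·35.9216 = 67.8671.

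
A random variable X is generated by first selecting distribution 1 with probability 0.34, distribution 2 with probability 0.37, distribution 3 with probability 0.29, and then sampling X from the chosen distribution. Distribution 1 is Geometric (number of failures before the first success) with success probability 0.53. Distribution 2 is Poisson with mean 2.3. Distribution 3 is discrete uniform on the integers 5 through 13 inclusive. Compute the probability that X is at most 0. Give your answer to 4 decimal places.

0.2173

Conditional on each component, P(X ≤ 0): 1: 0.53; 2: 0.100259; 3: 0.
By total probability, P(X ≤ 0) = 0.34·0.53 + 0.37·0.100259 + 0.29·0 = 0.217296.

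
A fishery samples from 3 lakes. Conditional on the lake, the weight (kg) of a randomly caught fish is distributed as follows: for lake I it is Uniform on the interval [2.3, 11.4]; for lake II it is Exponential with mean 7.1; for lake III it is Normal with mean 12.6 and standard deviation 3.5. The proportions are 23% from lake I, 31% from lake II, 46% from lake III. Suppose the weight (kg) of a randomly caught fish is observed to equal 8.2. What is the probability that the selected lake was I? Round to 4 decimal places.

Likelihoods f(8.2 | ·): I: 0.10989; II: 0.0443774; III: 0.0517203.
Posterior ∝ prior × likelihood. Numerator for I: 0.23·0.10989 = 0.0252747.
Normalizing constant: 0.23·0.10989 + 0.31·0.0443774 + 0.46·0.0517203 = 0.062823.
P(I | observation) = 0.0252747 / 0.062823 = 0.402316.

0.4023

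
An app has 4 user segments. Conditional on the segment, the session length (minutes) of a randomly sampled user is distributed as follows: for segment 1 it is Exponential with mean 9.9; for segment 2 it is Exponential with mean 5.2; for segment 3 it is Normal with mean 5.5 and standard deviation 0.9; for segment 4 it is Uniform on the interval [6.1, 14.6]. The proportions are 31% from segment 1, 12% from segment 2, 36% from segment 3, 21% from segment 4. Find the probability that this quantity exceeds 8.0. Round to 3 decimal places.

Conditional on each segment, P(X > 8.0): 1: 0.445713; 2: 0.214711; 3: 0.0027366; 4: 0.776471.
By total probability, P(X > 8.0) = 0.31·0.445713 + 0.12·0.214711 + 0.36·0.0027366 + 0.21·0.776471 = 0.32798.

0.328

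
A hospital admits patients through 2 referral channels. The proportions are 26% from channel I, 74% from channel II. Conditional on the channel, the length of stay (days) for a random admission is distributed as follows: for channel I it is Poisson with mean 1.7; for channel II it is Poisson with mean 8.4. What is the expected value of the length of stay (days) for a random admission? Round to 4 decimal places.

Component means — I: 1.7; II: 8.4.
E[X] = 0.26·1.7 + 0.74·8.4 = 6.658.

6.6580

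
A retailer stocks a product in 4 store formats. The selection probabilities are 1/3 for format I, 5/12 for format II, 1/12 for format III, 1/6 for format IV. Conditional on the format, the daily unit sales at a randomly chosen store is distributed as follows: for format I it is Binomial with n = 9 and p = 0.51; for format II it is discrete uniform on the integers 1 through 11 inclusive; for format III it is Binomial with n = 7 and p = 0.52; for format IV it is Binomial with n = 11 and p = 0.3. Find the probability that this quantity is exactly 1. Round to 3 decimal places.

0.062

Conditional on each format, P(X = 1): I: 0.0152539; II: 0.0909091; III: 0.0445193; IV: 0.0932168.
By total probability, P(X = 1) = 0.333333·0.0152539 + 0.416667·0.0909091 + 0.0833333·0.0445193 + 0.166667·0.0932168 = 0.0622095.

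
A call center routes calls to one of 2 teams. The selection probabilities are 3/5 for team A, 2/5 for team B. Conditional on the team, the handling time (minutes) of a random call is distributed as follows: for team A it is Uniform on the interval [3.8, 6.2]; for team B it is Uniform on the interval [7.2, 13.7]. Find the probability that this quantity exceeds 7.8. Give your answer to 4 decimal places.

Conditional on each team, P(X > 7.8): A: 0; B: 0.907692.
By total probability, P(X > 7.8) = 0.6·0 + 0.4·0.907692 = 0.363077.

0.3631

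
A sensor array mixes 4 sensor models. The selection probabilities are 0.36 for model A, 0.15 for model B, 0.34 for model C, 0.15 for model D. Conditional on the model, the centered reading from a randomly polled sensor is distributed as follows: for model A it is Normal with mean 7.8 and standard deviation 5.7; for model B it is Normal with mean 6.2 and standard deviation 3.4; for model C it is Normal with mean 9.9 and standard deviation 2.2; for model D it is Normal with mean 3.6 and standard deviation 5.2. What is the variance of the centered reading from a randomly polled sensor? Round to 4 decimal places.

23.6371

Per component, A: μ=7.8, E[X²]=93.33; B: μ=6.2, E[X²]=50; C: μ=9.9, E[X²]=102.85; D: μ=3.6, E[X²]=40.
E[X] = 0.36·7.8 + 0.15·6.2 + 0.34·9.9 + 0.15·3.6 = 7.644.
E[X²] = 0.36·93.33 + 0.15·50 + 0.34·102.85 + 0.15·40 = 82.0678.
Var(X) = E[X²] − (E[X])² = 82.0678 − 58.4307 = 23.6371.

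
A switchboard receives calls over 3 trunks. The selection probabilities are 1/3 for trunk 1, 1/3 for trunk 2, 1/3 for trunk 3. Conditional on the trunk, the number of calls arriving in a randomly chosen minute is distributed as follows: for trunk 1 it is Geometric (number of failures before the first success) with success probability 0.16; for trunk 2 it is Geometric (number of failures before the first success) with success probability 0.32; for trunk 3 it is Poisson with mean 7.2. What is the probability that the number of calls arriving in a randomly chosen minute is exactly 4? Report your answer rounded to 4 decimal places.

Conditional on each trunk, P(X = 4): 1: 0.0796594; 2: 0.0684204; 3: 0.0835985.
By total probability, P(X = 4) = 0.333333·0.0796594 + 0.333333·0.0684204 + 0.333333·0.0835985 = 0.0772261.

0.0772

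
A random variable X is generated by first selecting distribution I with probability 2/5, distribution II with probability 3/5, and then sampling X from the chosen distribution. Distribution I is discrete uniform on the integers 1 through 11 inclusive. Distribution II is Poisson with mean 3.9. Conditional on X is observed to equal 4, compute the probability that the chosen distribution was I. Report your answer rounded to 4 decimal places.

Likelihoods P(X=4 | ·): I: 0.0909091; II: 0.195119.
Posterior ∝ prior × likelihood. Numerator for I: 0.4·0.0909091 = 0.0363636.
Normalizing constant: 0.4·0.0909091 + 0.6·0.195119 = 0.153435.
P(I | observation) = 0.0363636 / 0.153435 = 0.236997.

0.2370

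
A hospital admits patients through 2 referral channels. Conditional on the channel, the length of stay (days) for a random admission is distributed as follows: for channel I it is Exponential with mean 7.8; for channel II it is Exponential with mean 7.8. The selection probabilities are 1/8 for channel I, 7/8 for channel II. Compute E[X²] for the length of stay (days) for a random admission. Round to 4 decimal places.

For each component E[X²] = Var + (mean)², giving I: 121.68; II: 121.68.
Overall E[X²] = 0.125·121.68 + 0.875·121.68 = 121.68.

121.6800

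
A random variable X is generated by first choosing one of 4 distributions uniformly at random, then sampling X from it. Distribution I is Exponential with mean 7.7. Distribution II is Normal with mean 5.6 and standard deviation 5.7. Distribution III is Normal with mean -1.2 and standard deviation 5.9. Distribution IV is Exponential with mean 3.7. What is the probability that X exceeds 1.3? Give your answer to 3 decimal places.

Conditional on each component, P(X > 1.3): I: 0.844651; II: 0.774691; III: 0.335882; IV: 0.703736.
By total probability, P(X > 1.3) = 0.25·0.844651 + 0.25·0.774691 + 0.25·0.335882 + 0.25·0.703736 = 0.66474.

0.665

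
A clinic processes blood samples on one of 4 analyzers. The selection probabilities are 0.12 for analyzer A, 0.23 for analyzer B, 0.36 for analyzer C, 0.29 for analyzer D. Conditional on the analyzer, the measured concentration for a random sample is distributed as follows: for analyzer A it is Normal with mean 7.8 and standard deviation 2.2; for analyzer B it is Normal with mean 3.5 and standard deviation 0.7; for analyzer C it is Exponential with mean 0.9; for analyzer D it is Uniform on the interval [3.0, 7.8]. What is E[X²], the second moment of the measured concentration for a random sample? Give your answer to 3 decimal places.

For each component E[X²] = Var + (mean)², giving A: 65.68; B: 12.74; C: 1.62; D: 31.08.
Overall E[X²] = 0.12·65.68 + 0.23·12.74 + 0.36·1.62 + 0.29·31.08 = 20.4082.

20.408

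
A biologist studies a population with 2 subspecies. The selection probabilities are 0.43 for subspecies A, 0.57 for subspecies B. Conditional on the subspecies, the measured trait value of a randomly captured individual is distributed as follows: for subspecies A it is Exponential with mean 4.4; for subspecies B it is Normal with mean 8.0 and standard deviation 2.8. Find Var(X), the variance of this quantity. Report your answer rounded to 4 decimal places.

Per component, A: μ=4.4, E[X²]=38.72; B: μ=8, E[X²]=71.84.
E[X] = 0.43·4.4 + 0.57·8 = 6.452.
E[X²] = 0.43·38.72 + 0.57·71.84 = 57.5984.
Var(X) = E[X²] − (E[X])² = 57.5984 − 41.6283 = 15.9701.

15.9701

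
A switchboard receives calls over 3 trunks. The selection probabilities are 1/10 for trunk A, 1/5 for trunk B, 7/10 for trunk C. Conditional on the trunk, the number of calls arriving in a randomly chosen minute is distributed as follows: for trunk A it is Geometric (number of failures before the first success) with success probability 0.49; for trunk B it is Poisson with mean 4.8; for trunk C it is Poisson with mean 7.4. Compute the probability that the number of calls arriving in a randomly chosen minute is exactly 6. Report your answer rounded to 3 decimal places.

Conditional on each trunk, P(X = 6): A: 0.00862218; B: 0.139798; C: 0.139405.
By total probability, P(X = 6) = 0.1·0.00862218 + 0.2·0.139798 + 0.7·0.139405 = 0.126405.

0.126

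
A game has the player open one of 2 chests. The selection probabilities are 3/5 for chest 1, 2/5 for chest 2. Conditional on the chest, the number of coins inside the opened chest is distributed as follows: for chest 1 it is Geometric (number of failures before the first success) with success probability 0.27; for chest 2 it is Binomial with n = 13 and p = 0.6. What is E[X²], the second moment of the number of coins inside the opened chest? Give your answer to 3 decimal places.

35.978

For each component E[X²] = Var + (mean)², giving 1: 17.3237; 2: 63.96.
Overall E[X²] = 0.6·17.3237 + 0.4·63.96 = 35.9782.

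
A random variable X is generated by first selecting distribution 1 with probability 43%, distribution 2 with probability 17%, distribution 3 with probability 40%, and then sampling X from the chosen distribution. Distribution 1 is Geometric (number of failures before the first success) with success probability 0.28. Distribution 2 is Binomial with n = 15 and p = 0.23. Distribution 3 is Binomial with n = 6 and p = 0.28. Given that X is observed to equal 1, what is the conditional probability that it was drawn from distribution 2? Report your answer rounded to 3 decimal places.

0.065

Likelihoods P(X=1 | ·): 1: 0.2016; 2: 0.0888565; 3: 0.325066.
Posterior ∝ prior × likelihood. Numerator for 2: 0.17·0.0888565 = 0.0151056.
Normalizing constant: 0.43·0.2016 + 0.17·0.0888565 + 0.4·0.325066 = 0.23182.
P(2 | observation) = 0.0151056 / 0.23182 = 0.0651609.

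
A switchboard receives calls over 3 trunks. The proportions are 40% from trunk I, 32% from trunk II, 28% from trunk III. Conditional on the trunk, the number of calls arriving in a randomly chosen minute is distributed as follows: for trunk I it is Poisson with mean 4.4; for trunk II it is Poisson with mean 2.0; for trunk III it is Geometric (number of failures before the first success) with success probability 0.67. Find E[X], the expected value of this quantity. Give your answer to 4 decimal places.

2.5379

Component means — I: 4.4; II: 2; III: 0.492537.
E[X] = 0.4·4.4 + 0.32·2 + 0.28·0.492537 = 2.53791.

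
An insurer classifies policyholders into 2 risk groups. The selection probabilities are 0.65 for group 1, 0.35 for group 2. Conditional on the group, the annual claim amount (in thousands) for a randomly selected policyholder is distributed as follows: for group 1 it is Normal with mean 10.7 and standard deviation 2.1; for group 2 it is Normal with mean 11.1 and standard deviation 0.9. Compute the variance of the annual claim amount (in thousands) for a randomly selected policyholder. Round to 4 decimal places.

Per component, 1: μ=10.7, E[X²]=118.9; 2: μ=11.1, E[X²]=124.02.
E[X] = 0.65·10.7 + 0.35·11.1 = 10.84.
E[X²] = 0.65·118.9 + 0.35·124.02 = 120.692.
Var(X) = E[X²] − (E[X])² = 120.692 − 117.506 = 3.1864.

3.1864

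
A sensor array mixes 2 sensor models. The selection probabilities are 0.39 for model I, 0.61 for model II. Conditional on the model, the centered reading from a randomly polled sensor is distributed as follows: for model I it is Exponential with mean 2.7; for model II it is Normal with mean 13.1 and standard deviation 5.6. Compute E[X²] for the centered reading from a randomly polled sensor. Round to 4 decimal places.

For each component E[X²] = Var + (mean)², giving I: 14.58; II: 202.97.
Overall E[X²] = 0.39·14.58 + 0.61·202.97 = 129.498.

129.4979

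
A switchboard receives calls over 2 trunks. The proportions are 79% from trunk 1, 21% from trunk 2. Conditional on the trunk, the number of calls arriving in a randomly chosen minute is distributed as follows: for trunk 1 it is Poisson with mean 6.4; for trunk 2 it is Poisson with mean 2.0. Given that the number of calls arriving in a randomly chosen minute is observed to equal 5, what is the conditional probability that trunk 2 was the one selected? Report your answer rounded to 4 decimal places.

Likelihoods P(X=5 | ·): 1: 0.148674; 2: 0.0360894.
Posterior ∝ prior × likelihood. Numerator for 2: 0.21·0.0360894 = 0.00757878.
Normalizing constant: 0.79·0.148674 + 0.21·0.0360894 = 0.125031.
P(2 | observation) = 0.00757878 / 0.125031 = 0.0606152.

0.0606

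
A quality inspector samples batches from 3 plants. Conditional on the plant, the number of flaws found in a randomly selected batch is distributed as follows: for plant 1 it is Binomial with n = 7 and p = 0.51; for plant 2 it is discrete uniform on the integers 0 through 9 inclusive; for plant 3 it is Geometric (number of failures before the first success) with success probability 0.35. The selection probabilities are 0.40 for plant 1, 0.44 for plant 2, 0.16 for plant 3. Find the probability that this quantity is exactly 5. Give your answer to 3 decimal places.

0.120

Conditional on each plant, P(X = 5): 1: 0.173965; 2: 0.1; 3: 0.0406102.
By total probability, P(X = 5) = 0.4·0.173965 + 0.44·0.1 + 0.16·0.0406102 = 0.120084.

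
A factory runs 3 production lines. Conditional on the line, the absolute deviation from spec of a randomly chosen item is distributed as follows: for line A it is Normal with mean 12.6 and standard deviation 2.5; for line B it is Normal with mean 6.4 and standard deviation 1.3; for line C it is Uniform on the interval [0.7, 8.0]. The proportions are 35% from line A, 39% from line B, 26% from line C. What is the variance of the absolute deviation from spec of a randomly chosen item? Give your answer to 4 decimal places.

15.8681

Per component, A: μ=12.6, E[X²]=165.01; B: μ=6.4, E[X²]=42.65; C: μ=4.35, E[X²]=23.3633.
E[X] = 0.35·12.6 + 0.39·6.4 + 0.26·4.35 = 8.037.
E[X²] = 0.35·165.01 + 0.39·42.65 + 0.26·23.3633 = 80.4615.
Var(X) = E[X²] − (E[X])² = 80.4615 − 64.5934 = 15.8681.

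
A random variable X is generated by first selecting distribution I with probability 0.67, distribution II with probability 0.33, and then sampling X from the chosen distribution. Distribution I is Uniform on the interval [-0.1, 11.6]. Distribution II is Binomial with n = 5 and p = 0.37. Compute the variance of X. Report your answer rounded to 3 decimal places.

Per component, I: μ=5.75, E[X²]=44.47; II: μ=1.85, E[X²]=4.588.
E[X] = 0.67·5.75 + 0.33·1.85 = 4.463.
E[X²] = 0.67·44.47 + 0.33·4.588 = 31.3089.
Var(X) = E[X²] − (E[X])² = 31.3089 − 19.9184 = 11.3906.

11.391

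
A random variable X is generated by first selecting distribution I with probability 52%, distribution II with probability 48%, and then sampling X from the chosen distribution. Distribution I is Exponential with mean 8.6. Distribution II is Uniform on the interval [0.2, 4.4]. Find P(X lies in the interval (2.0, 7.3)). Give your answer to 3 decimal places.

Conditional on each component, P(2.0 < X < 7.3): I: 0.364591; II: 0.571429.
By total probability, P(2.0 < X < 7.3) = 0.52·0.364591 + 0.48·0.571429 = 0.463873.

0.464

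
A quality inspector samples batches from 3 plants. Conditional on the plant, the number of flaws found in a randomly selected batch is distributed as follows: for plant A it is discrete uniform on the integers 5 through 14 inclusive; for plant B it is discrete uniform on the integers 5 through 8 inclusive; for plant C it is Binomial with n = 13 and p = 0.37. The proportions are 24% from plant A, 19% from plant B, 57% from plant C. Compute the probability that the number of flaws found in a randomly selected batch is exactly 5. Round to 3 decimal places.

0.198

Conditional on each plant, P(X = 5): A: 0.1; B: 0.25; C: 0.221468.
By total probability, P(X = 5) = 0.24·0.1 + 0.19·0.25 + 0.57·0.221468 = 0.197737.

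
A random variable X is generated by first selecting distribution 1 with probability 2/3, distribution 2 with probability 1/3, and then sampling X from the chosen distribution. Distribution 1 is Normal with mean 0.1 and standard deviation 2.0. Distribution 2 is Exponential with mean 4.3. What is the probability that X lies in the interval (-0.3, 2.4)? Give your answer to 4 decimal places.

0.4454

Conditional on each component, P(-0.3 < X < 2.4): 1: 0.454188; 2: 0.427727.
By total probability, P(-0.3 < X < 2.4) = 0.666667·0.454188 + 0.333333·0.427727 = 0.445368.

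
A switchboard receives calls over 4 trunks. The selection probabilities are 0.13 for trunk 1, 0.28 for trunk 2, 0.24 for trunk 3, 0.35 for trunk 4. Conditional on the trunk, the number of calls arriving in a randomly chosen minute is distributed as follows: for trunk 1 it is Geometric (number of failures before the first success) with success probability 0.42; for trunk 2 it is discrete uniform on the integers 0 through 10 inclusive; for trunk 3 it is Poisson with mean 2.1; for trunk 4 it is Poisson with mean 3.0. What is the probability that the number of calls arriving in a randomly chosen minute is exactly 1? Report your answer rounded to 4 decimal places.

0.1711

Conditional on each trunk, P(X = 1): 1: 0.2436; 2: 0.0909091; 3: 0.257158; 4: 0.149361.
By total probability, P(X = 1) = 0.13·0.2436 + 0.28·0.0909091 + 0.24·0.257158 + 0.35·0.149361 = 0.171117.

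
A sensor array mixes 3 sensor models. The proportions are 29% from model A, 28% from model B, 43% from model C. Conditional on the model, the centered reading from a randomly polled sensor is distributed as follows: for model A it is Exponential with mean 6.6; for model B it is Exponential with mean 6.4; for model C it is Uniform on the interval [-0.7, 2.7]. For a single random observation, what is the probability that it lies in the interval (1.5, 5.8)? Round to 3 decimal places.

0.371

Conditional on each model, P(1.5 < X < 5.8): A: 0.381417; B: 0.387029; C: 0.352941.
By total probability, P(1.5 < X < 5.8) = 0.29·0.381417 + 0.28·0.387029 + 0.43·0.352941 = 0.370744.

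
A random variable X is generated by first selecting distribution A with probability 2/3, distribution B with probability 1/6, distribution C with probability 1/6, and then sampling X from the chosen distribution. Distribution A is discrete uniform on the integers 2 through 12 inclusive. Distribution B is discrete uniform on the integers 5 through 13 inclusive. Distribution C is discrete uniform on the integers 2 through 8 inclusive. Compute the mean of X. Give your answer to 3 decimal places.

Component means — A: 7; B: 9; C: 5.
E[X] = 0.666667·7 + 0.166667·9 + 0.166667·5 = 7.

7.000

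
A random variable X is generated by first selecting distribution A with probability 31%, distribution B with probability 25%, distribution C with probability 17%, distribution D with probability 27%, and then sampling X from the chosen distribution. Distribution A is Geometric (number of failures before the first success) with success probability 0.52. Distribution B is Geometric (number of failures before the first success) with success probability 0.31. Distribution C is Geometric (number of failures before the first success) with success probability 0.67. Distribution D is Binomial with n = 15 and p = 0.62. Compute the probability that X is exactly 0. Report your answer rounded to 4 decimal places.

0.3526

Conditional on each component, P(X = 0): A: 0.52; B: 0.31; C: 0.67; D: 4.97455e-07.
By total probability, P(X = 0) = 0.31·0.52 + 0.25·0.31 + 0.17·0.67 + 0.27·4.97455e-07 = 0.3526.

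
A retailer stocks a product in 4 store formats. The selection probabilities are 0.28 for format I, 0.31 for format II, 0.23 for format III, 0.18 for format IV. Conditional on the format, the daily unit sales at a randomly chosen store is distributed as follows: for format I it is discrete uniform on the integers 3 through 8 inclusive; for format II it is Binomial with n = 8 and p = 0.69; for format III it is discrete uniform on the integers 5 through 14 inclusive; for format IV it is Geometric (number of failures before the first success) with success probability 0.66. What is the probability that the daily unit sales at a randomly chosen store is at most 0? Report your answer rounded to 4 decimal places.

0.1188

Conditional on each format, P(X ≤ 0): I: 0; II: 8.52891e-05; III: 0; IV: 0.66.
By total probability, P(X ≤ 0) = 0.28·0 + 0.31·8.52891e-05 + 0.23·0 + 0.18·0.66 = 0.118826.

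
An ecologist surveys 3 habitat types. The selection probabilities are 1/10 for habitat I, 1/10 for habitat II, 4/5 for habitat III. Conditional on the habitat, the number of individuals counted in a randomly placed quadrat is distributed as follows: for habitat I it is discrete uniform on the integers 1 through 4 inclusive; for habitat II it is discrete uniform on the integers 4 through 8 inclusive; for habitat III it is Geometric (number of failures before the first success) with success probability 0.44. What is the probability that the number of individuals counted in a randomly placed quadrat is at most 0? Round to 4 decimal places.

0.3520

Conditional on each habitat, P(X ≤ 0): I: 0; II: 0; III: 0.44.
By total probability, P(X ≤ 0) = 0.1·0 + 0.1·0 + 0.8·0.44 = 0.352.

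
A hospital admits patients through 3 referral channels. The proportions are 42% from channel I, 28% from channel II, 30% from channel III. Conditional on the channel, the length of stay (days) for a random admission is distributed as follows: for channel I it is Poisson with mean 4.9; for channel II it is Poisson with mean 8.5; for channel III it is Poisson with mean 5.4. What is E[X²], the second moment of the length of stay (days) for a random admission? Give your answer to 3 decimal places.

For each component E[X²] = Var + (mean)², giving I: 28.91; II: 80.75; III: 34.56.
Overall E[X²] = 0.42·28.91 + 0.28·80.75 + 0.3·34.56 = 45.1202.

45.120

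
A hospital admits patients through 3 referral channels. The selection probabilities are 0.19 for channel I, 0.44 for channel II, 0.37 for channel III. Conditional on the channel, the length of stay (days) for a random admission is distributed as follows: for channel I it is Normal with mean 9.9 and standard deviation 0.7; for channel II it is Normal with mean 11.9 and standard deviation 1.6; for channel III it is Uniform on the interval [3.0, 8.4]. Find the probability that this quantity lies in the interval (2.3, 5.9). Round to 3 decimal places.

0.199

Conditional on each channel, P(2.3 < X < 5.9): I: 5.50829e-09; II: 8.84163e-05; III: 0.537037.
By total probability, P(2.3 < X < 5.9) = 0.19·5.50829e-09 + 0.44·8.84163e-05 + 0.37·0.537037 = 0.198743.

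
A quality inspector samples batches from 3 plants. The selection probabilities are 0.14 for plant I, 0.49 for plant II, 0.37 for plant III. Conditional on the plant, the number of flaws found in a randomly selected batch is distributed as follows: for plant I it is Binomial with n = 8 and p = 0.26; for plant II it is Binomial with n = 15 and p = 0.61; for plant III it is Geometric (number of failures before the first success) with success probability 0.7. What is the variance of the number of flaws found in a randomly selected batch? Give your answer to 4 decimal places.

19.5511

Per component, I: μ=2.08, E[X²]=5.8656; II: μ=9.15, E[X²]=87.291; III: μ=0.428571, E[X²]=0.795918.
E[X] = 0.14·2.08 + 0.49·9.15 + 0.37·0.428571 = 4.93327.
E[X²] = 0.14·5.8656 + 0.49·87.291 + 0.37·0.795918 = 43.8883.
Var(X) = E[X²] − (E[X])² = 43.8883 − 24.3372 = 19.5511.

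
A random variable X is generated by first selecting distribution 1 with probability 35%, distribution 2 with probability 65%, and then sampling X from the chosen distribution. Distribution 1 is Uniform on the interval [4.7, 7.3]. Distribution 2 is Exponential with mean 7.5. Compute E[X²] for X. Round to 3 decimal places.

85.922

For each component E[X²] = Var + (mean)², giving 1: 36.5633; 2: 112.5.
Overall E[X²] = 0.35·36.5633 + 0.65·112.5 = 85.9222.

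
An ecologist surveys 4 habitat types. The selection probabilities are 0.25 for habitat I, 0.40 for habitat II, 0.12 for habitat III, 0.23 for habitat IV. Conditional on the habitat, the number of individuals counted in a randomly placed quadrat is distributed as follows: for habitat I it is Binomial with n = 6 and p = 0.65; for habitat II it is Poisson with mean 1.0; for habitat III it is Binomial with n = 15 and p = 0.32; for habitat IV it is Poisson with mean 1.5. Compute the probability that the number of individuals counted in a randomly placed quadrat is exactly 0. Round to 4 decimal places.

0.1993

Conditional on each habitat, P(X = 0): I: 0.00183827; II: 0.367879; III: 0.0030735; IV: 0.22313.
By total probability, P(X = 0) = 0.25·0.00183827 + 0.4·0.367879 + 0.12·0.0030735 + 0.23·0.22313 = 0.1993.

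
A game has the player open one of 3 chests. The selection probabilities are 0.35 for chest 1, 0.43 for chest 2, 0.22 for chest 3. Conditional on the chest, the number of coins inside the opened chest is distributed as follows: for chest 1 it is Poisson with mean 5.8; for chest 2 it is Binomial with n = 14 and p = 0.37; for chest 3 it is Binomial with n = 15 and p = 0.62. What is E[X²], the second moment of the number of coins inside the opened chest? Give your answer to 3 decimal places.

For each component E[X²] = Var + (mean)², giving 1: 39.44; 2: 30.0958; 3: 90.024.
Overall E[X²] = 0.35·39.44 + 0.43·30.0958 + 0.22·90.024 = 46.5505.

46.550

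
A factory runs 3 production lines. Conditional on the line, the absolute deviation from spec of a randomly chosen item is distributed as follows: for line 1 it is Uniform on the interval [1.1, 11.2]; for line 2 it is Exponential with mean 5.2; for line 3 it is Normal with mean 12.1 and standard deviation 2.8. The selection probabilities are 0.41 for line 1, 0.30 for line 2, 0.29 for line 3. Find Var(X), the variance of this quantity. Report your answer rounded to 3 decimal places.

Per component, 1: μ=6.15, E[X²]=46.3233; 2: μ=5.2, E[X²]=54.08; 3: μ=12.1, E[X²]=154.25.
E[X] = 0.41·6.15 + 0.3·5.2 + 0.29·12.1 = 7.5905.
E[X²] = 0.41·46.3233 + 0.3·54.08 + 0.29·154.25 = 79.9491.
Var(X) = E[X²] − (E[X])² = 79.9491 − 57.6157 = 22.3334.

22.333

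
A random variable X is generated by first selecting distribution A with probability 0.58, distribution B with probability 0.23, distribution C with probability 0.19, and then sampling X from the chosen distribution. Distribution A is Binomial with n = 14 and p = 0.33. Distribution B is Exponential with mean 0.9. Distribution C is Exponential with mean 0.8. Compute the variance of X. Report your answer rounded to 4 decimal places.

5.5578

Per component, A: μ=4.62, E[X²]=24.4398; B: μ=0.9, E[X²]=1.62; C: μ=0.8, E[X²]=1.28.
E[X] = 0.58·4.62 + 0.23·0.9 + 0.19·0.8 = 3.0386.
E[X²] = 0.58·24.4398 + 0.23·1.62 + 0.19·1.28 = 14.7909.
Var(X) = E[X²] − (E[X])² = 14.7909 − 9.23309 = 5.55779.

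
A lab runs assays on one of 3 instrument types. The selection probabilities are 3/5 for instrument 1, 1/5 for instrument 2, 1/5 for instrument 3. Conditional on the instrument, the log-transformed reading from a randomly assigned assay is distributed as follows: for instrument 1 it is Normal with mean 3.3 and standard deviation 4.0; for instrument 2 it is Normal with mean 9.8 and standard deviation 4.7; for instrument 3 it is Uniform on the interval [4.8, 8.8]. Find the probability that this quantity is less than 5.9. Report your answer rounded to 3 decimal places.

Conditional on each instrument, P(X < 5.9): 1: 0.742154; 2: 0.20333; 3: 0.275.
By total probability, P(X < 5.9) = 0.6·0.742154 + 0.2·0.20333 + 0.2·0.275 = 0.540958.

0.541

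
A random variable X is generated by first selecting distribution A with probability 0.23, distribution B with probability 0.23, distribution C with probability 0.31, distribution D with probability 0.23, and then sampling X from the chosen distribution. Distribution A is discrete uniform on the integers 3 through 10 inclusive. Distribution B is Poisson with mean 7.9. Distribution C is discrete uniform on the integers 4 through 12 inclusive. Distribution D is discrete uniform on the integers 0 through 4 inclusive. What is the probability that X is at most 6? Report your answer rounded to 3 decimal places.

0.523

Conditional on each component, P(X ≤ 6): A: 0.5; B: 0.32574; C: 0.333333; D: 1.
By total probability, P(X ≤ 6) = 0.23·0.5 + 0.23·0.32574 + 0.31·0.333333 + 0.23·1 = 0.523254.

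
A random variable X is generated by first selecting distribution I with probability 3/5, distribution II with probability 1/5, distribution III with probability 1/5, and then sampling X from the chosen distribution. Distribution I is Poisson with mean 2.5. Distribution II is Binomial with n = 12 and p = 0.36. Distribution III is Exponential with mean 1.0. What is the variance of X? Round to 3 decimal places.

Per component, I: μ=2.5, E[X²]=8.75; II: μ=4.32, E[X²]=21.4272; III: μ=1, E[X²]=2.
E[X] = 0.6·2.5 + 0.2·4.32 + 0.2·1 = 2.564.
E[X²] = 0.6·8.75 + 0.2·21.4272 + 0.2·2 = 9.93544.
Var(X) = E[X²] − (E[X])² = 9.93544 − 6.5741 = 3.36134.

3.361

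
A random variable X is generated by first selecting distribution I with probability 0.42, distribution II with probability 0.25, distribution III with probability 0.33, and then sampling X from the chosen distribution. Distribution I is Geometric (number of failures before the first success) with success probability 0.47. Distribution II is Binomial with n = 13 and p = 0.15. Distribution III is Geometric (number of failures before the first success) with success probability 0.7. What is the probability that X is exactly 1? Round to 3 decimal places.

0.243

Conditional on each component, P(X = 1): I: 0.2491; II: 0.277371; III: 0.21.
By total probability, P(X = 1) = 0.42·0.2491 + 0.25·0.277371 + 0.33·0.21 = 0.243265.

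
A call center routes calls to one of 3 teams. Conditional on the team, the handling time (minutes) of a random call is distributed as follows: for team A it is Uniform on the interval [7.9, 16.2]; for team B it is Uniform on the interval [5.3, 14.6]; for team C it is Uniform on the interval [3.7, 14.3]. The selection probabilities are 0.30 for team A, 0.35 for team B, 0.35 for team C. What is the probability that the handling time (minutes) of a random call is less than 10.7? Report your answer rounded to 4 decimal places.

0.5356

Conditional on each team, P(X < 10.7): A: 0.337349; B: 0.580645; C: 0.660377.
By total probability, P(X < 10.7) = 0.3·0.337349 + 0.35·0.580645 + 0.35·0.660377 = 0.535563.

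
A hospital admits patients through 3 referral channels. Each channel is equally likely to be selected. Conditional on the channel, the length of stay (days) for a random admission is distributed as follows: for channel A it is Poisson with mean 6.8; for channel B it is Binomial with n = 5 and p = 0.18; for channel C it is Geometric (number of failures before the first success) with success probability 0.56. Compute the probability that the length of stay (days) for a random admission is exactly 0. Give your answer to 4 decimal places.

Conditional on each channel, P(X = 0): A: 0.00111378; B: 0.37074; C: 0.56.
By total probability, P(X = 0) = 0.333333·0.00111378 + 0.333333·0.37074 + 0.333333·0.56 = 0.310618.

0.3106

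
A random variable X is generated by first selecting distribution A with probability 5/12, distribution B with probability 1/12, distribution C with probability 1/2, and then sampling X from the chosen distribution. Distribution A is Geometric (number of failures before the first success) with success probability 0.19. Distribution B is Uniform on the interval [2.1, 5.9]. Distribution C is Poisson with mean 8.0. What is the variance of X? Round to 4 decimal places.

17.0275

Per component, A: μ=4.26316, E[X²]=40.6122; B: μ=4, E[X²]=17.2033; C: μ=8, E[X²]=72.
E[X] = 0.416667·4.26316 + 0.0833333·4 + 0.5·8 = 6.10965.
E[X²] = 0.416667·40.6122 + 0.0833333·17.2033 + 0.5·72 = 54.3554.
Var(X) = E[X²] − (E[X])² = 54.3554 − 37.3278 = 17.0275.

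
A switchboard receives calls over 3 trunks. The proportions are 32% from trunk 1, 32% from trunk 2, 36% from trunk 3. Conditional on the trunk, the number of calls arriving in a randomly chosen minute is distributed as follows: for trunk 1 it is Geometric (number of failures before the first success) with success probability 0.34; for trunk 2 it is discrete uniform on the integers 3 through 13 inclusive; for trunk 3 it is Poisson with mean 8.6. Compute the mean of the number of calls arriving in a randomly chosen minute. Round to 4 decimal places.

6.2772

Component means — 1: 1.94118; 2: 8; 3: 8.6.
E[X] = 0.32·1.94118 + 0.32·8 + 0.36·8.6 = 6.27718.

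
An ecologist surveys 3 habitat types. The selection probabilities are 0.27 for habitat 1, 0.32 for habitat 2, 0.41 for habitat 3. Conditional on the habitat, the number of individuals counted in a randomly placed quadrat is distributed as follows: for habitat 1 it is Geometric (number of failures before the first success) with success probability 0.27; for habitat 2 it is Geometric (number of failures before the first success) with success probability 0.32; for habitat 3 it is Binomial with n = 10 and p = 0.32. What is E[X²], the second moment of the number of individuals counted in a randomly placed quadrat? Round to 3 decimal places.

For each component E[X²] = Var + (mean)², giving 1: 17.3237; 2: 11.1562; 3: 12.416.
Overall E[X²] = 0.27·17.3237 + 0.32·11.1562 + 0.41·12.416 = 13.338.

13.338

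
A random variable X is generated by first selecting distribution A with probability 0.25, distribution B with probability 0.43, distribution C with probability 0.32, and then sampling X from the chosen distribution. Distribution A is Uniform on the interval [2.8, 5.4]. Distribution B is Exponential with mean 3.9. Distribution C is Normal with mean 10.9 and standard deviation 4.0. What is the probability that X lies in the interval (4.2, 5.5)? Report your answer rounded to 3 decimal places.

Conditional on each component, P(4.2 < X < 5.5): A: 0.461538; B: 0.0965614; C: 0.0415409.
By total probability, P(4.2 < X < 5.5) = 0.25·0.461538 + 0.43·0.0965614 + 0.32·0.0415409 = 0.170199.

0.170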